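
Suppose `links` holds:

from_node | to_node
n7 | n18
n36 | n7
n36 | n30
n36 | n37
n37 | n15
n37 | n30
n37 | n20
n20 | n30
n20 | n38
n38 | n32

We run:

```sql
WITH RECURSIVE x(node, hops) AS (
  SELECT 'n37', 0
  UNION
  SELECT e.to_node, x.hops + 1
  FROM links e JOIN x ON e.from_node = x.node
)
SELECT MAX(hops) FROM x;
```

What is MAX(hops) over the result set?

Base: (n37, hops=0).
Iteration 1: edges from {n37} -> (n15, hops=1), (n20, hops=1), (n30, hops=1).
Iteration 2: edges from {n15,n20,n30} -> (n30, hops=2), (n38, hops=2).
Iteration 3: edges from {n30,n38} -> (n32, hops=3).
Iteration 4: no outgoing edges from {n32}; recursion stops.
hops values: 0, 1, 1, 1, 2, 2, 3; the maximum is 3.

3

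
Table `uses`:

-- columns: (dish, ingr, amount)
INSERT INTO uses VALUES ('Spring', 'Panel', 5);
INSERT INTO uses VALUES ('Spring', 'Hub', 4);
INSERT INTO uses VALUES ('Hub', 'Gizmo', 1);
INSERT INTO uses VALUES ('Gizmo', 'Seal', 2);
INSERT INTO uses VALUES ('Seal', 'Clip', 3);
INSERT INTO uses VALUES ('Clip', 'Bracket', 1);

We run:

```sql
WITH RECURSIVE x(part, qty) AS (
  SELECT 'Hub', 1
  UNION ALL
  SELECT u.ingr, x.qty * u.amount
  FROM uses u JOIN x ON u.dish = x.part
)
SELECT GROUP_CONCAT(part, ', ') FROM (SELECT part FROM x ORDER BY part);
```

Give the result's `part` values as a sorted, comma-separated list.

Base: (Hub, qty=1).
Iteration 1: components of {Hub} -> Gizmo = 1*1 = 1.
Iteration 2: components of {Gizmo} -> Seal = 1*2 = 2.
Iteration 3: components of {Seal} -> Clip = 2*3 = 6.
Iteration 4: components of {Clip} -> Bracket = 6*1 = 6.
Iteration 5: no further components; recursion stops.

Bracket, Clip, Gizmo, Hub, Seal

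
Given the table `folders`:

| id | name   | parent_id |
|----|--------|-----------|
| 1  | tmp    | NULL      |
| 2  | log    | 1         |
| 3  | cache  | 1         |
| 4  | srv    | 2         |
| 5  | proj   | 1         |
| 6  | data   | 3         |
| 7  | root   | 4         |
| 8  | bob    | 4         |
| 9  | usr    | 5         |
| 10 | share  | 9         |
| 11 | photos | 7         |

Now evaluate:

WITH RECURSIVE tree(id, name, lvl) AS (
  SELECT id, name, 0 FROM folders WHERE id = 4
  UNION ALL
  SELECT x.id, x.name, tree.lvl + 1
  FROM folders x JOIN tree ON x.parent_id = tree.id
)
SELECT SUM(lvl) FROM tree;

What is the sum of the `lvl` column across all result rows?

4

Base: id=4 (srv) at lvl 0.
Iteration 1: rows with parent_id in {4} -> root (id 7, lvl 1), bob (id 8, lvl 1).
Iteration 2: rows with parent_id in {7,8} -> photos (id 11, lvl 2).
Iteration 3: no rows with parent_id in {11}; recursion stops.
SUM(lvl) = 0 + 1 + 1 + 2 = 4.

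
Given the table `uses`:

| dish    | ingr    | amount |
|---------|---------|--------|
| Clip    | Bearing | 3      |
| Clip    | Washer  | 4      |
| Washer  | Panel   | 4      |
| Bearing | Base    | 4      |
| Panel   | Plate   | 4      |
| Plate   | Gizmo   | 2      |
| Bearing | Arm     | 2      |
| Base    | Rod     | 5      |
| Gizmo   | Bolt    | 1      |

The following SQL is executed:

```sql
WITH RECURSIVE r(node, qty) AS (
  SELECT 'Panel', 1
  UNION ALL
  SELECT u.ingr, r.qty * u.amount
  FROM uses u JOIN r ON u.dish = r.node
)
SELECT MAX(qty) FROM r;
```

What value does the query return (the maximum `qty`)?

Base: (Panel, qty=1).
Iteration 1: components of {Panel} -> Plate = 1*4 = 4.
Iteration 2: components of {Plate} -> Gizmo = 4*2 = 8.
Iteration 3: components of {Gizmo} -> Bolt = 8*1 = 8.
Iteration 4: no further components; recursion stops.
qty values: 1, 4, 8, 8; the maximum is 8.

8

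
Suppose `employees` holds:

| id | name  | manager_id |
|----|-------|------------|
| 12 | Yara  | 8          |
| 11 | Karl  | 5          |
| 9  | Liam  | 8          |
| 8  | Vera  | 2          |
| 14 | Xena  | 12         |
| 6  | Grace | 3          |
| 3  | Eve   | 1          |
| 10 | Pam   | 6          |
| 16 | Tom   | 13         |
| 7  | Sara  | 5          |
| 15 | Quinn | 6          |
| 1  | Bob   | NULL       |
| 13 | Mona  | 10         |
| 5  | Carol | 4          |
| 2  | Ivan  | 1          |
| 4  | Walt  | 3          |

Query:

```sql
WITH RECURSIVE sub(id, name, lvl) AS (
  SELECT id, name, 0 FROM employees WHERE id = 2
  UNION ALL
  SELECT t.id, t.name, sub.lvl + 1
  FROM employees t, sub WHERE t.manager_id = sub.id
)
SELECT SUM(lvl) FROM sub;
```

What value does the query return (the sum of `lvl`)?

8

Base: id=2 (Ivan) at lvl 0.
Iteration 1: rows with manager_id in {2} -> Vera (id 8, lvl 1).
Iteration 2: rows with manager_id in {8} -> Liam (id 9, lvl 2), Yara (id 12, lvl 2).
Iteration 3: rows with manager_id in {9,12} -> Xena (id 14, lvl 3).
Iteration 4: no rows with manager_id in {14}; recursion stops.
SUM(lvl) = 0 + 1 + 2 + 2 + 3 = 8.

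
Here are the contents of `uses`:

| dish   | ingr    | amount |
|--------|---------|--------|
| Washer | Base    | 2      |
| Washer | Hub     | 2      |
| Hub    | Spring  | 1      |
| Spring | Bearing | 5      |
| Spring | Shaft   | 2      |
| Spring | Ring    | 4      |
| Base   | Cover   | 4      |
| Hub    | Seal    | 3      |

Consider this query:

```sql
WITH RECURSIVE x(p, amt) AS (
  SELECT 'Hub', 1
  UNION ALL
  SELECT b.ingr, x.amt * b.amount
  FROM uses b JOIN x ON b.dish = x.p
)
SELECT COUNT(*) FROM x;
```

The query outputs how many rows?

6

Base: (Hub, amt=1).
Iteration 1: components of {Hub} -> Seal = 1*3 = 3, Spring = 1*1 = 1.
Iteration 2: components of {Seal,Spring} -> Bearing = 1*5 = 5, Ring = 1*4 = 4, Shaft = 1*2 = 2.
Iteration 3: no further components; recursion stops.
Total rows emitted: 6.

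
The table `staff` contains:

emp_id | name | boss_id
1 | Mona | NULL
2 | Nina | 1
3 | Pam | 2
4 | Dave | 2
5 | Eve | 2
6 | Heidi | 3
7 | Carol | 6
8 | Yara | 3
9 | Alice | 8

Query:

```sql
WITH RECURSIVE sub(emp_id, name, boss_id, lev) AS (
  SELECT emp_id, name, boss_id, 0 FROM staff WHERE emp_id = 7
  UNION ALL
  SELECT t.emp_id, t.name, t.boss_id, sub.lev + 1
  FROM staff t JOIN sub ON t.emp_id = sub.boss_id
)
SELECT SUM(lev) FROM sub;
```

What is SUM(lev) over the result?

Base: emp_id=7 (Carol), boss_id=6, lev 0.
Iteration 1: join on emp_id=6 -> Heidi (id 6, boss_id=3, lev 1).
Iteration 2: join on emp_id=3 -> Pam (id 3, boss_id=2, lev 2).
Iteration 3: join on emp_id=2 -> Nina (id 2, boss_id=1, lev 3).
Iteration 4: join on emp_id=1 -> Mona (id 1, boss_id=NULL, lev 4).
Iteration 5: boss_id is NULL; no match; recursion stops.
SUM(lev) = 0 + 1 + 2 + 3 + 4 = 10.

10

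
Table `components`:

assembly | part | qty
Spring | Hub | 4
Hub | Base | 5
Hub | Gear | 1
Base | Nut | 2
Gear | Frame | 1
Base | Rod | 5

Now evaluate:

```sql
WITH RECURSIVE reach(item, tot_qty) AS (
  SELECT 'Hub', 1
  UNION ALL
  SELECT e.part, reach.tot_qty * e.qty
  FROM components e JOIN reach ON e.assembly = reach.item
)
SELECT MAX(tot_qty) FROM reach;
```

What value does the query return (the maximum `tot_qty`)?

25

Base: (Hub, tot_qty=1).
Iteration 1: components of {Hub} -> Base = 1*5 = 5, Gear = 1*1 = 1.
Iteration 2: components of {Base,Gear} -> Frame = 1*1 = 1, Nut = 5*2 = 10, Rod = 5*5 = 25.
Iteration 3: no further components; recursion stops.
tot_qty values: 1, 5, 1, 10, 25, 1; the maximum is 25.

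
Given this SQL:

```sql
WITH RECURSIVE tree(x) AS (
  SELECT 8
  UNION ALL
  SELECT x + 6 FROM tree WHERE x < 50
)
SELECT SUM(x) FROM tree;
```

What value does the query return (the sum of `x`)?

232

Base: x=8.
Iteration 1: 8 < 50 holds -> x = 8 + 6 = 14.
Iteration 2: 14 < 50 holds -> x = 14 + 6 = 20.
Iteration 3: 20 < 50 holds -> x = 20 + 6 = 26.
Iteration 4: 26 < 50 holds -> x = 26 + 6 = 32.
Iteration 5: 32 < 50 holds -> x = 32 + 6 = 38.
Iteration 6: 38 < 50 holds -> x = 38 + 6 = 44.
Iteration 7: 44 < 50 holds -> x = 44 + 6 = 50.
Iteration 8: 50 < 50 fails; recursion stops.
SUM(x) = 8 + 14 + 20 + 26 + 32 + 38 + 44 + 50 = 232.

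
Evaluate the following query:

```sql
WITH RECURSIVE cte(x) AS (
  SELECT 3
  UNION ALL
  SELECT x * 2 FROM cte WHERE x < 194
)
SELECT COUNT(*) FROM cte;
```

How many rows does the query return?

Base: x=3.
Iteration 1: 3 < 194 holds -> x = 3 * 2 = 6.
Iteration 2: 6 < 194 holds -> x = 6 * 2 = 12.
Iteration 3: 12 < 194 holds -> x = 12 * 2 = 24.
Iteration 4: 24 < 194 holds -> x = 24 * 2 = 48.
Iteration 5: 48 < 194 holds -> x = 48 * 2 = 96.
Iteration 6: 96 < 194 holds -> x = 96 * 2 = 192.
Iteration 7: 192 < 194 holds -> x = 192 * 2 = 384.
Iteration 8: 384 < 194 fails; recursion stops.
Total rows emitted: 8.

8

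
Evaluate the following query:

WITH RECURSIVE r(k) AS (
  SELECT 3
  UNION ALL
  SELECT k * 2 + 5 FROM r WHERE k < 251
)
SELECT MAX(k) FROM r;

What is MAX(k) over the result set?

Base: k=3.
Iteration 1: 3 < 251 holds -> k = 3 * 2 + 5 = 11.
Iteration 2: 11 < 251 holds -> k = 11 * 2 + 5 = 27.
Iteration 3: 27 < 251 holds -> k = 27 * 2 + 5 = 59.
Iteration 4: 59 < 251 holds -> k = 59 * 2 + 5 = 123.
Iteration 5: 123 < 251 holds -> k = 123 * 2 + 5 = 251.
Iteration 6: 251 < 251 fails; recursion stops.
k values: 3, 11, 27, 59, 123, 251; the maximum is 251.

251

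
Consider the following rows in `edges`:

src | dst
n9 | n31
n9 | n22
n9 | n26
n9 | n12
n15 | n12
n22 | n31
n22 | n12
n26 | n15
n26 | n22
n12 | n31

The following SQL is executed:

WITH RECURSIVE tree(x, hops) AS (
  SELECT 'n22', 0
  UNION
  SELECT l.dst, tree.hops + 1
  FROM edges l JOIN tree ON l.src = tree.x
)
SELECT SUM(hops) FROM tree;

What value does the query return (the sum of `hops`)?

Base: (n22, hops=0).
Iteration 1: edges from {n22} -> (n12, hops=1), (n31, hops=1).
Iteration 2: edges from {n12,n31} -> (n31, hops=2).
Iteration 3: no outgoing edges from {n31}; recursion stops.
SUM(hops) = 0 + 1 + 1 + 2 = 4.

4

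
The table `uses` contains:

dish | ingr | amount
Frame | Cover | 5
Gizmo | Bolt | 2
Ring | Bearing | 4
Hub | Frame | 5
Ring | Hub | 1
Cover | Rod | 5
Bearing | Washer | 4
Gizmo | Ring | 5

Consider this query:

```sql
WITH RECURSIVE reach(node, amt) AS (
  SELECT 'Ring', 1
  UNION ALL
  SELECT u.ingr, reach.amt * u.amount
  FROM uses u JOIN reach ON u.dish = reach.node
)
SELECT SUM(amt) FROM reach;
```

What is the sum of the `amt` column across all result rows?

177

Base: (Ring, amt=1).
Iteration 1: components of {Ring} -> Bearing = 1*4 = 4, Hub = 1*1 = 1.
Iteration 2: components of {Bearing,Hub} -> Frame = 1*5 = 5, Washer = 4*4 = 16.
Iteration 3: components of {Frame,Washer} -> Cover = 5*5 = 25.
Iteration 4: components of {Cover} -> Rod = 25*5 = 125.
Iteration 5: no further components; recursion stops.
SUM(amt) = 1 + 1 + 4 + 5 + 16 + 25 + 125 = 177.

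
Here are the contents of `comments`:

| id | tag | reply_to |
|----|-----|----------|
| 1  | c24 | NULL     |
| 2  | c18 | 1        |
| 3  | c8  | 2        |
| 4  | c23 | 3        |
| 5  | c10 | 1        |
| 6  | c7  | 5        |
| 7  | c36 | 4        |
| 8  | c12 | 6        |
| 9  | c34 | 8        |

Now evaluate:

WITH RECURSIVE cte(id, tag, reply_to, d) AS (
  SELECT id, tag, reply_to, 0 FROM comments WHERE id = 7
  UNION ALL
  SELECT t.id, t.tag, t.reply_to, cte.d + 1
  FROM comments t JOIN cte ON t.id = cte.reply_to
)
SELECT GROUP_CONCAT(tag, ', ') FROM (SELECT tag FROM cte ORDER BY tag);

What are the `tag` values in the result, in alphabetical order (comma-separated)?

Base: id=7 (c36), reply_to=4, d 0.
Iteration 1: join on id=4 -> c23 (id 4, reply_to=3, d 1).
Iteration 2: join on id=3 -> c8 (id 3, reply_to=2, d 2).
Iteration 3: join on id=2 -> c18 (id 2, reply_to=1, d 3).
Iteration 4: join on id=1 -> c24 (id 1, reply_to=NULL, d 4).
Iteration 5: reply_to is NULL; no match; recursion stops.

c18, c23, c24, c36, c8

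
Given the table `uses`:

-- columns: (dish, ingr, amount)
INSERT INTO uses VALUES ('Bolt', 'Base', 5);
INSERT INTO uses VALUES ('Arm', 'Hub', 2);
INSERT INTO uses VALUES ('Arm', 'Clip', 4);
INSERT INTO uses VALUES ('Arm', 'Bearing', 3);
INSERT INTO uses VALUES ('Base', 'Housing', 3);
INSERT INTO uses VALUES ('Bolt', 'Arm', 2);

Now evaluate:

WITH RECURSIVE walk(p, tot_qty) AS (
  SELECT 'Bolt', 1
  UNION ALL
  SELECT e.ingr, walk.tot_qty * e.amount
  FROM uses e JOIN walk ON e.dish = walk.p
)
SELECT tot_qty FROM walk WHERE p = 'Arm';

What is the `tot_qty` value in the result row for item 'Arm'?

Base: (Bolt, tot_qty=1).
Iteration 1: components of {Bolt} -> Arm = 1*2 = 2, Base = 1*5 = 5.
Iteration 2: components of {Arm,Base} -> Bearing = 2*3 = 6, Clip = 2*4 = 8, Housing = 5*3 = 15, Hub = 2*2 = 4.
Iteration 3: no further components; recursion stops.

2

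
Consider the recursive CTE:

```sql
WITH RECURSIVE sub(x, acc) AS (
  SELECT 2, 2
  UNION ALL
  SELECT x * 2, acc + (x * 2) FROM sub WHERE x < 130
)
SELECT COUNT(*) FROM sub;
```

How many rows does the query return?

Base: x=2, acc=2.
Iteration 1: 2 < 130 holds -> x = 2 * 2 = 4, acc = 2 + 4 = 6.
Iteration 2: 4 < 130 holds -> x = 4 * 2 = 8, acc = 6 + 8 = 14.
Iteration 3: 8 < 130 holds -> x = 8 * 2 = 16, acc = 14 + 16 = 30.
Iteration 4: 16 < 130 holds -> x = 16 * 2 = 32, acc = 30 + 32 = 62.
Iteration 5: 32 < 130 holds -> x = 32 * 2 = 64, acc = 62 + 64 = 126.
Iteration 6: 64 < 130 holds -> x = 64 * 2 = 128, acc = 126 + 128 = 254.
Iteration 7: 128 < 130 holds -> x = 128 * 2 = 256, acc = 254 + 256 = 510.
Iteration 8: 256 < 130 fails; recursion stops.
Total rows emitted: 8.

8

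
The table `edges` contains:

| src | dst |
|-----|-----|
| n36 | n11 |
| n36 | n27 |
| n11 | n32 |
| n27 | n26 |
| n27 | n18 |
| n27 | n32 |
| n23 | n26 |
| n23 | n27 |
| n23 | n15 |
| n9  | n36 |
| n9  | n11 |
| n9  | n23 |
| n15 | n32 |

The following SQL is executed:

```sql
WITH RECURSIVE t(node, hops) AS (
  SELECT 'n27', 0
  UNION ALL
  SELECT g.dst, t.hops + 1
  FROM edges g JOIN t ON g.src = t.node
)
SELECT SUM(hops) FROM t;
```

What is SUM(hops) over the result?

3

Base: (n27, hops=0).
Iteration 1: edges from {n27} -> (n18, hops=1), (n26, hops=1), (n32, hops=1).
Iteration 2: no outgoing edges from {n18,n26,n32}; recursion stops.
SUM(hops) = 0 + 1 + 1 + 1 = 3.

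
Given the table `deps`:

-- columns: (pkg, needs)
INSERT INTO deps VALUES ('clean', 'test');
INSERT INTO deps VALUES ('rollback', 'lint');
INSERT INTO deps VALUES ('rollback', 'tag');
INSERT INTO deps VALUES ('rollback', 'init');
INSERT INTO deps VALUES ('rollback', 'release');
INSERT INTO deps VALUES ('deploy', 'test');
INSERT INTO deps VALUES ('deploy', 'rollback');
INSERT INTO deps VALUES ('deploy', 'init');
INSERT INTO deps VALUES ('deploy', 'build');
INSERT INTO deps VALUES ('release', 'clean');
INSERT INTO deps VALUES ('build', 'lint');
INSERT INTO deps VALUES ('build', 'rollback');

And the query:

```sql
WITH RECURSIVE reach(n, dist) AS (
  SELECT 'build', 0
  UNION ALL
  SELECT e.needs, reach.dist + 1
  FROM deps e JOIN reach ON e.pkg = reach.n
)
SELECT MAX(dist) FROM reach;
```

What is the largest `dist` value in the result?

Base: (build, dist=0).
Iteration 1: edges from {build} -> (lint, dist=1), (rollback, dist=1).
Iteration 2: edges from {lint,rollback} -> (init, dist=2), (lint, dist=2), (release, dist=2), (tag, dist=2).
Iteration 3: edges from {init,lint,release,tag} -> (clean, dist=3).
Iteration 4: edges from {clean} -> (test, dist=4).
Iteration 5: no outgoing edges from {test}; recursion stops.
dist values: 0, 1, 1, 2, 2, 2, 2, 3, 4; the maximum is 4.

4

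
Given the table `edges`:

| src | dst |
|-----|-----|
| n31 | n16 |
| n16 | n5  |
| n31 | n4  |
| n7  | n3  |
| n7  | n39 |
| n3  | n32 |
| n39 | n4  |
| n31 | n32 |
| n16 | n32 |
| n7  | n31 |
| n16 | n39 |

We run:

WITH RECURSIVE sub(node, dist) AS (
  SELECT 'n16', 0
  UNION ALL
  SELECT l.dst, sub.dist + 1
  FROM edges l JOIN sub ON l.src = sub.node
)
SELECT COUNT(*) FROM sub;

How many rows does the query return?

5

Base: (n16, dist=0).
Iteration 1: edges from {n16} -> (n32, dist=1), (n39, dist=1), (n5, dist=1).
Iteration 2: edges from {n32,n39,n5} -> (n4, dist=2).
Iteration 3: no outgoing edges from {n4}; recursion stops.
Total rows emitted: 5.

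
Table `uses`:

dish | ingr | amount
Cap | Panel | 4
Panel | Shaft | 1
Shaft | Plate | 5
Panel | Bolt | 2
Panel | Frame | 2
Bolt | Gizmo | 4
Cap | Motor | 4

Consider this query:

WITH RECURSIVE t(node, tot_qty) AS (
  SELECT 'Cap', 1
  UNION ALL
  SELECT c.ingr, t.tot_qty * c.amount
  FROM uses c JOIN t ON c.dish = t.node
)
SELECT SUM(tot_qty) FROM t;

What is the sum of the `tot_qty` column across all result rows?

Base: (Cap, tot_qty=1).
Iteration 1: components of {Cap} -> Motor = 1*4 = 4, Panel = 1*4 = 4.
Iteration 2: components of {Motor,Panel} -> Bolt = 4*2 = 8, Frame = 4*2 = 8, Shaft = 4*1 = 4.
Iteration 3: components of {Bolt,Frame,Shaft} -> Gizmo = 8*4 = 32, Plate = 4*5 = 20.
Iteration 4: no further components; recursion stops.
SUM(tot_qty) = 1 + 4 + 4 + 8 + 8 + 4 + 32 + 20 = 81.

81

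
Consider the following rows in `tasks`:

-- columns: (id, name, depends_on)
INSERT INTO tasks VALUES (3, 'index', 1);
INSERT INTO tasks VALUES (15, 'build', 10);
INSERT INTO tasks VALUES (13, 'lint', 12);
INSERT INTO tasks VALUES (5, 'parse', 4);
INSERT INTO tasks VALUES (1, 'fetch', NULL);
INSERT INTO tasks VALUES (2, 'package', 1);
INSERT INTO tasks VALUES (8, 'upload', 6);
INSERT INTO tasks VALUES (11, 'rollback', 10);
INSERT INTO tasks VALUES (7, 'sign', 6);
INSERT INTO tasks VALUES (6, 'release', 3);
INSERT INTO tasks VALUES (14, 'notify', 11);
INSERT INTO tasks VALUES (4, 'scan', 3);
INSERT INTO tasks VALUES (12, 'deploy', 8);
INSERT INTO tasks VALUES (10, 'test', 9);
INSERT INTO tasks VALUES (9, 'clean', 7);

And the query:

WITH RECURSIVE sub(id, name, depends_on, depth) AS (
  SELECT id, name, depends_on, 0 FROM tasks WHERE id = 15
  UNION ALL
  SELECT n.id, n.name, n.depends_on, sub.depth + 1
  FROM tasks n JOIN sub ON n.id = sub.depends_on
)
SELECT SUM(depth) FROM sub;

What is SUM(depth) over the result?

Base: id=15 (build), depends_on=10, depth 0.
Iteration 1: join on id=10 -> test (id 10, depends_on=9, depth 1).
Iteration 2: join on id=9 -> clean (id 9, depends_on=7, depth 2).
Iteration 3: join on id=7 -> sign (id 7, depends_on=6, depth 3).
Iteration 4: join on id=6 -> release (id 6, depends_on=3, depth 4).
Iteration 5: join on id=3 -> index (id 3, depends_on=1, depth 5).
Iteration 6: join on id=1 -> fetch (id 1, depends_on=NULL, depth 6).
Iteration 7: depends_on is NULL; no match; recursion stops.
SUM(depth) = 0 + 1 + 2 + 3 + 4 + 5 + 6 = 21.

21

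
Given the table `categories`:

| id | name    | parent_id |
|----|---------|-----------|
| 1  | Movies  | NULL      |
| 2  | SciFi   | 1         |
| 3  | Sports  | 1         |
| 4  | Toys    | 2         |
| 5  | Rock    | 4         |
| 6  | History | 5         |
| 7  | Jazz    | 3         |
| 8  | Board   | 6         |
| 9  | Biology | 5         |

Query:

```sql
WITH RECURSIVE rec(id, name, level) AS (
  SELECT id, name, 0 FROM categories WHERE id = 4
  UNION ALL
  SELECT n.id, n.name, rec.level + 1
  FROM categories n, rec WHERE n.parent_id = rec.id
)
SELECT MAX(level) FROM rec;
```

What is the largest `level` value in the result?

3

Base: id=4 (Toys) at level 0.
Iteration 1: rows with parent_id in {4} -> Rock (id 5, level 1).
Iteration 2: rows with parent_id in {5} -> History (id 6, level 2), Biology (id 9, level 2).
Iteration 3: rows with parent_id in {6,9} -> Board (id 8, level 3).
Iteration 4: no rows with parent_id in {8}; recursion stops.
level values: 0, 1, 2, 2, 3; the maximum is 3.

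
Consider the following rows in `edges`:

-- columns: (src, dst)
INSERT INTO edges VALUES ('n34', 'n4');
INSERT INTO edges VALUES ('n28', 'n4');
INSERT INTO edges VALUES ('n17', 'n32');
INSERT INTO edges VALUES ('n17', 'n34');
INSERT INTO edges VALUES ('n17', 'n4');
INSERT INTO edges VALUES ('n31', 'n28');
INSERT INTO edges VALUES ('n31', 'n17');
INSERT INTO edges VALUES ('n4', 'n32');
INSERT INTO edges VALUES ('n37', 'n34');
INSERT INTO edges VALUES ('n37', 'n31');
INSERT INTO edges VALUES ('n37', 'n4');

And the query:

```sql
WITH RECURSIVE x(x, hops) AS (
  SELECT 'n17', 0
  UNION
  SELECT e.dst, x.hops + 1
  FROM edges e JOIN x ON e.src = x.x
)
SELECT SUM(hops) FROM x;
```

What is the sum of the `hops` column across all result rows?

10

Base: (n17, hops=0).
Iteration 1: edges from {n17} -> (n32, hops=1), (n34, hops=1), (n4, hops=1).
Iteration 2: edges from {n32,n34,n4} -> (n32, hops=2), (n4, hops=2).
Iteration 3: edges from {n32,n4} -> (n32, hops=3).
Iteration 4: no outgoing edges from {n32}; recursion stops.
SUM(hops) = 0 + 1 + 1 + 1 + 2 + 2 + 3 = 10.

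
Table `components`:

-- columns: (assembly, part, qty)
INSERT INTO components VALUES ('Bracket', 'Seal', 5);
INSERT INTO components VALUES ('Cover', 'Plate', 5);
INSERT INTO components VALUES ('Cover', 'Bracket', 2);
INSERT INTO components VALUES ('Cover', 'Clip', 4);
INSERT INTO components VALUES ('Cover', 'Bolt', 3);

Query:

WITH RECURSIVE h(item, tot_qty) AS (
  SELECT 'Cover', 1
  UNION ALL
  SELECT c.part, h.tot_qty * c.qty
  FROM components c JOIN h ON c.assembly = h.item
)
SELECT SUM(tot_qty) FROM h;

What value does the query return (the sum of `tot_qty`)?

25

Base: (Cover, tot_qty=1).
Iteration 1: components of {Cover} -> Bolt = 1*3 = 3, Bracket = 1*2 = 2, Clip = 1*4 = 4, Plate = 1*5 = 5.
Iteration 2: components of {Bolt,Bracket,Clip,Plate} -> Seal = 2*5 = 10.
Iteration 3: no further components; recursion stops.
SUM(tot_qty) = 1 + 5 + 3 + 4 + 2 + 10 = 25.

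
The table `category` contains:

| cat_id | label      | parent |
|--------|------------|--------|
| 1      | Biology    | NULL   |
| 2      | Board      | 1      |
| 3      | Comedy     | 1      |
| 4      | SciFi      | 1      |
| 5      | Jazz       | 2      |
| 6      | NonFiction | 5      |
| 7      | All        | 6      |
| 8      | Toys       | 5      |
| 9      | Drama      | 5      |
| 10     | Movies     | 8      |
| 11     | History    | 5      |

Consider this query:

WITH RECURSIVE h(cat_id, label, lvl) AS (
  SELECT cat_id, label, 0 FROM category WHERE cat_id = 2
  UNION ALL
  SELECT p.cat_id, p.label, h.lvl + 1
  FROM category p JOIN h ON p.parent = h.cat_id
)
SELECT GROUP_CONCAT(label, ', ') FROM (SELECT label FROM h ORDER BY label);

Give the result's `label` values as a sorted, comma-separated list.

All, Board, Drama, History, Jazz, Movies, NonFiction, Toys

Base: cat_id=2 (Board) at lvl 0.
Iteration 1: rows with parent in {2} -> Jazz (id 5, lvl 1).
Iteration 2: rows with parent in {5} -> NonFiction (id 6, lvl 2), Toys (id 8, lvl 2), Drama (id 9, lvl 2), History (id 11, lvl 2).
Iteration 3: rows with parent in {6,8,9,11} -> All (id 7, lvl 3), Movies (id 10, lvl 3).
Iteration 4: no rows with parent in {7,10}; recursion stops.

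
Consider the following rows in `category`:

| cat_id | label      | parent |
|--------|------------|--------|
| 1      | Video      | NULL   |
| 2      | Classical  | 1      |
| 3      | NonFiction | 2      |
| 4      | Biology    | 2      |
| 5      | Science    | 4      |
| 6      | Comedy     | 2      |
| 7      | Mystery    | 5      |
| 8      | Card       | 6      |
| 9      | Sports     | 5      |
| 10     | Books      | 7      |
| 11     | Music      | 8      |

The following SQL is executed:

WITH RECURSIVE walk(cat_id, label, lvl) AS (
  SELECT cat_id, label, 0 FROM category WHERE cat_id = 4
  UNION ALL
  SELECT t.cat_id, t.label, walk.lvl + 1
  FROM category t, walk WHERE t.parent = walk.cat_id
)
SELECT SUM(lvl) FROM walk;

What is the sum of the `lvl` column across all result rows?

Base: cat_id=4 (Biology) at lvl 0.
Iteration 1: rows with parent in {4} -> Science (id 5, lvl 1).
Iteration 2: rows with parent in {5} -> Mystery (id 7, lvl 2), Sports (id 9, lvl 2).
Iteration 3: rows with parent in {7,9} -> Books (id 10, lvl 3).
Iteration 4: no rows with parent in {10}; recursion stops.
SUM(lvl) = 0 + 1 + 2 + 2 + 3 = 8.

8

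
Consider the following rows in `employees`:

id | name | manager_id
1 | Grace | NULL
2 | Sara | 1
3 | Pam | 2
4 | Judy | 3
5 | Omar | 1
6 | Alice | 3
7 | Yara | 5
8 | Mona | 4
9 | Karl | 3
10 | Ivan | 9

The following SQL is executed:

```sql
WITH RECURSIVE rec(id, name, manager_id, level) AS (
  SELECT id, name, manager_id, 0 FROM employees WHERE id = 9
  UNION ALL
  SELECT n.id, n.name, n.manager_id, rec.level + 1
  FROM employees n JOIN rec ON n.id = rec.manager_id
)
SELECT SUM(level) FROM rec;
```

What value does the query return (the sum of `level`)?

Base: id=9 (Karl), manager_id=3, level 0.
Iteration 1: join on id=3 -> Pam (id 3, manager_id=2, level 1).
Iteration 2: join on id=2 -> Sara (id 2, manager_id=1, level 2).
Iteration 3: join on id=1 -> Grace (id 1, manager_id=NULL, level 3).
Iteration 4: manager_id is NULL; no match; recursion stops.
SUM(level) = 0 + 1 + 2 + 3 = 6.

6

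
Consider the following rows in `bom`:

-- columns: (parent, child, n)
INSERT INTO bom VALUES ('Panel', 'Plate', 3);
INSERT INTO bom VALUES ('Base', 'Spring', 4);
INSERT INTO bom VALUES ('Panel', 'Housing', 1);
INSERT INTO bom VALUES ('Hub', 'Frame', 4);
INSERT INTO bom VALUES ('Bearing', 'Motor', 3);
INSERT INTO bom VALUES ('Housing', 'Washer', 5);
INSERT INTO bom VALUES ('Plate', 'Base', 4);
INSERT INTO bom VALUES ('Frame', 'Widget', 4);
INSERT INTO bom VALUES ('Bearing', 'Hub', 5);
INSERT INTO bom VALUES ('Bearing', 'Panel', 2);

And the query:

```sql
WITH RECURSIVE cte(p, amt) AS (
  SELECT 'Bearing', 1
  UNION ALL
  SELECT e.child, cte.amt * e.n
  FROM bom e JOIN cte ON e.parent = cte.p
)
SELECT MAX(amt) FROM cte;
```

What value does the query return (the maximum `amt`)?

Base: (Bearing, amt=1).
Iteration 1: components of {Bearing} -> Hub = 1*5 = 5, Motor = 1*3 = 3, Panel = 1*2 = 2.
Iteration 2: components of {Hub,Motor,Panel} -> Frame = 5*4 = 20, Housing = 2*1 = 2, Plate = 2*3 = 6.
Iteration 3: components of {Frame,Housing,Plate} -> Base = 6*4 = 24, Washer = 2*5 = 10, Widget = 20*4 = 80.
Iteration 4: components of {Base,Washer,Widget} -> Spring = 24*4 = 96.
Iteration 5: no further components; recursion stops.
amt values: 1, 2, 5, 3, 6, 2, 20, 24, 10, 80, 96; the maximum is 96.

96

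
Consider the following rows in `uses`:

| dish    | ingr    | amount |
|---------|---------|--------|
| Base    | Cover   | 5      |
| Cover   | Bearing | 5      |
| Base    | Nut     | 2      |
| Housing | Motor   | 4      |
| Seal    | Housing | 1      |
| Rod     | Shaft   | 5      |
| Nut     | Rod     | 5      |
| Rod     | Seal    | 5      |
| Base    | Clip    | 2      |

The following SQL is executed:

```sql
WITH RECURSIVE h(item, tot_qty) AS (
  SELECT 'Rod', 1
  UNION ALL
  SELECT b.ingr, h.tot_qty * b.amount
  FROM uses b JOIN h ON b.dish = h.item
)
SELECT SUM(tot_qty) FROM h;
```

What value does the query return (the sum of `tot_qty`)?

Base: (Rod, tot_qty=1).
Iteration 1: components of {Rod} -> Seal = 1*5 = 5, Shaft = 1*5 = 5.
Iteration 2: components of {Seal,Shaft} -> Housing = 5*1 = 5.
Iteration 3: components of {Housing} -> Motor = 5*4 = 20.
Iteration 4: no further components; recursion stops.
SUM(tot_qty) = 1 + 5 + 5 + 5 + 20 = 36.

36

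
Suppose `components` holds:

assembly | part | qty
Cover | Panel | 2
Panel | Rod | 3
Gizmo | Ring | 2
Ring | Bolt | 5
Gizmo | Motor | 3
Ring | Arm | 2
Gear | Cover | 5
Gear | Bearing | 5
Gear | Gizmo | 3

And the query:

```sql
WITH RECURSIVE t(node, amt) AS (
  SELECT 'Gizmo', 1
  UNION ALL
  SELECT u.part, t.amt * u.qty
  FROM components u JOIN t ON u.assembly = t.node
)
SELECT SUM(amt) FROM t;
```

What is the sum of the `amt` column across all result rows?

20

Base: (Gizmo, amt=1).
Iteration 1: components of {Gizmo} -> Motor = 1*3 = 3, Ring = 1*2 = 2.
Iteration 2: components of {Motor,Ring} -> Arm = 2*2 = 4, Bolt = 2*5 = 10.
Iteration 3: no further components; recursion stops.
SUM(amt) = 1 + 2 + 3 + 10 + 4 = 20.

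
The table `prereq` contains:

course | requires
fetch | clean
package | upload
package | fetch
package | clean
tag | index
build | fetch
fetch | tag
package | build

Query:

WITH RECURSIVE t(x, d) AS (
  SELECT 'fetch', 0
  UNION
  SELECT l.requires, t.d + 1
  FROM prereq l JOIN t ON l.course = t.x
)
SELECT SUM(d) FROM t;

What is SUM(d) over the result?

Base: (fetch, d=0).
Iteration 1: edges from {fetch} -> (clean, d=1), (tag, d=1).
Iteration 2: edges from {clean,tag} -> (index, d=2).
Iteration 3: no outgoing edges from {index}; recursion stops.
SUM(d) = 0 + 1 + 1 + 2 = 4.

4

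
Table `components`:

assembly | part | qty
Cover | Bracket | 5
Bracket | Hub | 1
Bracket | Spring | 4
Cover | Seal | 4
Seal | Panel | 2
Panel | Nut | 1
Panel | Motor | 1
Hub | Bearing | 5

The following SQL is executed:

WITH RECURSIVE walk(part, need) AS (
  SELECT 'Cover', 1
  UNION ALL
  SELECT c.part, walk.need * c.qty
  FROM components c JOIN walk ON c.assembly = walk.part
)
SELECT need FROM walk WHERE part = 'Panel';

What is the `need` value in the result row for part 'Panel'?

Base: (Cover, need=1).
Iteration 1: components of {Cover} -> Bracket = 1*5 = 5, Seal = 1*4 = 4.
Iteration 2: components of {Bracket,Seal} -> Hub = 5*1 = 5, Panel = 4*2 = 8, Spring = 5*4 = 20.
Iteration 3: components of {Hub,Panel,Spring} -> Bearing = 5*5 = 25, Motor = 8*1 = 8, Nut = 8*1 = 8.
Iteration 4: no further components; recursion stops.

8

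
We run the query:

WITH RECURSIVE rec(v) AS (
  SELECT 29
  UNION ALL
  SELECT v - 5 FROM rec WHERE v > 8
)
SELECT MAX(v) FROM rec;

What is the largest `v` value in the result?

Base: v=29.
Iteration 1: 29 > 8 holds -> v = 29 - 5 = 24.
Iteration 2: 24 > 8 holds -> v = 24 - 5 = 19.
Iteration 3: 19 > 8 holds -> v = 19 - 5 = 14.
Iteration 4: 14 > 8 holds -> v = 14 - 5 = 9.
Iteration 5: 9 > 8 holds -> v = 9 - 5 = 4.
Iteration 6: 4 > 8 fails; recursion stops.
v values: 29, 24, 19, 14, 9, 4; the maximum is 29.

29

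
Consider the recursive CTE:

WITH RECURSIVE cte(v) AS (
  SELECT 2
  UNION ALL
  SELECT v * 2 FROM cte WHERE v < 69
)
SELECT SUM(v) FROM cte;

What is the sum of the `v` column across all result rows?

Base: v=2.
Iteration 1: 2 < 69 holds -> v = 2 * 2 = 4.
Iteration 2: 4 < 69 holds -> v = 4 * 2 = 8.
Iteration 3: 8 < 69 holds -> v = 8 * 2 = 16.
Iteration 4: 16 < 69 holds -> v = 16 * 2 = 32.
Iteration 5: 32 < 69 holds -> v = 32 * 2 = 64.
Iteration 6: 64 < 69 holds -> v = 64 * 2 = 128.
Iteration 7: 128 < 69 fails; recursion stops.
SUM(v) = 2 + 4 + 8 + 16 + 32 + 64 + 128 = 254.

254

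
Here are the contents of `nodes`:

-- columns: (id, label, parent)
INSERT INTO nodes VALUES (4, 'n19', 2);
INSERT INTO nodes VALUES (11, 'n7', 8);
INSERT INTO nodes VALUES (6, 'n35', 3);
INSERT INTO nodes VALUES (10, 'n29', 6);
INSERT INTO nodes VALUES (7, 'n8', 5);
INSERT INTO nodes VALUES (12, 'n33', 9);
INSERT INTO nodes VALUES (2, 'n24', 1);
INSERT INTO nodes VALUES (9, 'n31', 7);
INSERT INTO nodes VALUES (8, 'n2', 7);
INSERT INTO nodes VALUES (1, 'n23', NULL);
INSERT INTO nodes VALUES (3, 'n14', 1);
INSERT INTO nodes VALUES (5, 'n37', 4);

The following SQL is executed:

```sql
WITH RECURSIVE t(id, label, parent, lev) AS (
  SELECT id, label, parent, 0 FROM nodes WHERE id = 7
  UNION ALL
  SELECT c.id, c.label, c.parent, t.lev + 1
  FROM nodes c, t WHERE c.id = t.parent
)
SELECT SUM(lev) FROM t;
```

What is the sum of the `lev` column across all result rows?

10

Base: id=7 (n8), parent=5, lev 0.
Iteration 1: join on id=5 -> n37 (id 5, parent=4, lev 1).
Iteration 2: join on id=4 -> n19 (id 4, parent=2, lev 2).
Iteration 3: join on id=2 -> n24 (id 2, parent=1, lev 3).
Iteration 4: join on id=1 -> n23 (id 1, parent=NULL, lev 4).
Iteration 5: parent is NULL; no match; recursion stops.
SUM(lev) = 0 + 1 + 2 + 3 + 4 = 10.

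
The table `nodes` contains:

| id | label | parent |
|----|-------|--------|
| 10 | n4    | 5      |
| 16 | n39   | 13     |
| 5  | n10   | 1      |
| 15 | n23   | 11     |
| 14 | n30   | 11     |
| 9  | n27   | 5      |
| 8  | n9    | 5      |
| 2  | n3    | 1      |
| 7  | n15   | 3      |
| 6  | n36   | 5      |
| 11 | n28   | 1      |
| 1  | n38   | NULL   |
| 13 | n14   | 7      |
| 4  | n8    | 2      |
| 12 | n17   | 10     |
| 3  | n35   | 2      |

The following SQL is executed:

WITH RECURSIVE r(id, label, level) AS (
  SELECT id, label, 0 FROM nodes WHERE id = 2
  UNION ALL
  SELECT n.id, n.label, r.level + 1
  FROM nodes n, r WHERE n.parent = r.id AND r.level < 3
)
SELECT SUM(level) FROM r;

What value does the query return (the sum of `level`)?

7

Base: id=2 (n3) at level 0.
Iteration 1: rows with parent in {2} -> n35 (id 3, level 1), n8 (id 4, level 1).
Iteration 2: rows with parent in {3,4} -> n15 (id 7, level 2).
Iteration 3: rows with parent in {7} -> n14 (id 13, level 3).
Iteration 4: level < 3 fails for all current rows; recursion stops.
SUM(level) = 0 + 1 + 1 + 2 + 3 = 7.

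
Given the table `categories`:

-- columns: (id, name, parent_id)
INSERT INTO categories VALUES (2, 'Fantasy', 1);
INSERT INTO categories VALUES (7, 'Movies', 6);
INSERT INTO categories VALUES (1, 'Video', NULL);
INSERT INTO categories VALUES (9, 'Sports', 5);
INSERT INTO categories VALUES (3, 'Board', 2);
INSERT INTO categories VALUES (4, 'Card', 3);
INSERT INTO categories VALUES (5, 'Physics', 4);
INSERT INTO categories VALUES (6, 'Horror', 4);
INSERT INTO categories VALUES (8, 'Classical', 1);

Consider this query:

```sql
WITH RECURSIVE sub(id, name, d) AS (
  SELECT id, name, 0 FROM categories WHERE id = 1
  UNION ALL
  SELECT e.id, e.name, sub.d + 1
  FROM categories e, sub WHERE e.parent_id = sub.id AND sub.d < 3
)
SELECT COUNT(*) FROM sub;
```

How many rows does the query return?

Base: id=1 (Video) at d 0.
Iteration 1: rows with parent_id in {1} -> Fantasy (id 2, d 1), Classical (id 8, d 1).
Iteration 2: rows with parent_id in {2,8} -> Board (id 3, d 2).
Iteration 3: rows with parent_id in {3} -> Card (id 4, d 3).
Iteration 4: d < 3 fails for all current rows; recursion stops.
Total rows emitted: 5.

5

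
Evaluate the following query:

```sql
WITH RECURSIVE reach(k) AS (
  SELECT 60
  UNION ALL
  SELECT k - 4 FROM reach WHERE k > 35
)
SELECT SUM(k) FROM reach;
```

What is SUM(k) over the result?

368

Base: k=60.
Iteration 1: 60 > 35 holds -> k = 60 - 4 = 56.
Iteration 2: 56 > 35 holds -> k = 56 - 4 = 52.
Iteration 3: 52 > 35 holds -> k = 52 - 4 = 48.
Iteration 4: 48 > 35 holds -> k = 48 - 4 = 44.
Iteration 5: 44 > 35 holds -> k = 44 - 4 = 40.
Iteration 6: 40 > 35 holds -> k = 40 - 4 = 36.
Iteration 7: 36 > 35 holds -> k = 36 - 4 = 32.
Iteration 8: 32 > 35 fails; recursion stops.
SUM(k) = 60 + 56 + 52 + 48 + 44 + 40 + 36 + 32 = 368.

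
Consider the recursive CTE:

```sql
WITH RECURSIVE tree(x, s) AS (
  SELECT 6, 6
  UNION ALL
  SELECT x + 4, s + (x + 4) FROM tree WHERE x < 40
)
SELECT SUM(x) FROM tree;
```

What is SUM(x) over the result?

240

Base: x=6, s=6.
Iteration 1: 6 < 40 holds -> x = 6 + 4 = 10, s = 6 + 10 = 16.
Iteration 2: 10 < 40 holds -> x = 10 + 4 = 14, s = 16 + 14 = 30.
Iteration 3: 14 < 40 holds -> x = 14 + 4 = 18, s = 30 + 18 = 48.
Iteration 4: 18 < 40 holds -> x = 18 + 4 = 22, s = 48 + 22 = 70.
Iteration 5: 22 < 40 holds -> x = 22 + 4 = 26, s = 70 + 26 = 96.
Iteration 6: 26 < 40 holds -> x = 26 + 4 = 30, s = 96 + 30 = 126.
Iteration 7: 30 < 40 holds -> x = 30 + 4 = 34, s = 126 + 34 = 160.
Iteration 8: 34 < 40 holds -> x = 34 + 4 = 38, s = 160 + 38 = 198.
Iteration 9: 38 < 40 holds -> x = 38 + 4 = 42, s = 198 + 42 = 240.
Iteration 10: 42 < 40 fails; recursion stops.
SUM(x) = 6 + 10 + 14 + 18 + 22 + 26 + 30 + 34 + 38 + 42 = 240.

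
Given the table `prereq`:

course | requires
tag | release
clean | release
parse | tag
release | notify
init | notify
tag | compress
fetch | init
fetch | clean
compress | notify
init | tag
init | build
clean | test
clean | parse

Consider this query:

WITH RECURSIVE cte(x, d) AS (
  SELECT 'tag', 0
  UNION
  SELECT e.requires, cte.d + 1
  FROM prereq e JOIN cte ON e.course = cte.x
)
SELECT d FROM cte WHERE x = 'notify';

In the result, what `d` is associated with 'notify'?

2

Base: (tag, d=0).
Iteration 1: edges from {tag} -> (compress, d=1), (release, d=1).
Iteration 2: edges from {compress,release} -> (notify, d=2). [UNION drops 1 duplicate row(s)]
Iteration 3: no outgoing edges from {notify}; recursion stops.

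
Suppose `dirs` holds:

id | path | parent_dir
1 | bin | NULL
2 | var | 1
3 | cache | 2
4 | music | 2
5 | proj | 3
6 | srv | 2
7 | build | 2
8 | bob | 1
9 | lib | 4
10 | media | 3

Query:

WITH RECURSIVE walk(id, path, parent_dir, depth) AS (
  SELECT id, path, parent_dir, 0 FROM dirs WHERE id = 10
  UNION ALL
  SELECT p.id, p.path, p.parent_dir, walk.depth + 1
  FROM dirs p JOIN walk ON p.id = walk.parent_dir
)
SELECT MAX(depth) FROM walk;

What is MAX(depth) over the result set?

Base: id=10 (media), parent_dir=3, depth 0.
Iteration 1: join on id=3 -> cache (id 3, parent_dir=2, depth 1).
Iteration 2: join on id=2 -> var (id 2, parent_dir=1, depth 2).
Iteration 3: join on id=1 -> bin (id 1, parent_dir=NULL, depth 3).
Iteration 4: parent_dir is NULL; no match; recursion stops.
depth values: 0, 1, 2, 3; the maximum is 3.

3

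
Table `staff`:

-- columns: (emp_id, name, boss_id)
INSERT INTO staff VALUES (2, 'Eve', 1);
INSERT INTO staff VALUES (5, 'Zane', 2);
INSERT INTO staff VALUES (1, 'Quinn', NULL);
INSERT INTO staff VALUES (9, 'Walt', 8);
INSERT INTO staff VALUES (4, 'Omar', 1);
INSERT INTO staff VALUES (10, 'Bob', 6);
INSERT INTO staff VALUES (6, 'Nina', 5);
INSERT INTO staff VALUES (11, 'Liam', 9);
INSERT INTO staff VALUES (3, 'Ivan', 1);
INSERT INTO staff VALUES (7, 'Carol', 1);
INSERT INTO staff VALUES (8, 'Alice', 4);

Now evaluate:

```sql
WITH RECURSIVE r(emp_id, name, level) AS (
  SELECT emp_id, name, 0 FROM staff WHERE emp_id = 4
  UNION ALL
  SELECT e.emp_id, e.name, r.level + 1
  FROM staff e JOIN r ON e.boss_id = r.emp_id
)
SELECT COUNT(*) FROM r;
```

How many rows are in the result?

4

Base: emp_id=4 (Omar) at level 0.
Iteration 1: rows with boss_id in {4} -> Alice (id 8, level 1).
Iteration 2: rows with boss_id in {8} -> Walt (id 9, level 2).
Iteration 3: rows with boss_id in {9} -> Liam (id 11, level 3).
Iteration 4: no rows with boss_id in {11}; recursion stops.
Total rows emitted: 4.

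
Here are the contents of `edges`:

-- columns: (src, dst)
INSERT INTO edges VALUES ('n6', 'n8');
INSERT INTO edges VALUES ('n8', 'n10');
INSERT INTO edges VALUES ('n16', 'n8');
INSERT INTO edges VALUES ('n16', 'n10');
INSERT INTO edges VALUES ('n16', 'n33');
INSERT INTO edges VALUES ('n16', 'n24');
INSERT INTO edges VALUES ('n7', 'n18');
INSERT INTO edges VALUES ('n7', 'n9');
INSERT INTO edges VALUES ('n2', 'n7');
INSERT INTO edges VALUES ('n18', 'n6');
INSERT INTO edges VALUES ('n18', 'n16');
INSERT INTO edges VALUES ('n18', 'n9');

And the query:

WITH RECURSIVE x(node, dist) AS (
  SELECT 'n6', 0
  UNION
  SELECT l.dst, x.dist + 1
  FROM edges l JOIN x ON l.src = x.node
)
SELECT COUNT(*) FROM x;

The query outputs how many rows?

Base: (n6, dist=0).
Iteration 1: edges from {n6} -> (n8, dist=1).
Iteration 2: edges from {n8} -> (n10, dist=2).
Iteration 3: no outgoing edges from {n10}; recursion stops.
Total rows emitted: 3.

3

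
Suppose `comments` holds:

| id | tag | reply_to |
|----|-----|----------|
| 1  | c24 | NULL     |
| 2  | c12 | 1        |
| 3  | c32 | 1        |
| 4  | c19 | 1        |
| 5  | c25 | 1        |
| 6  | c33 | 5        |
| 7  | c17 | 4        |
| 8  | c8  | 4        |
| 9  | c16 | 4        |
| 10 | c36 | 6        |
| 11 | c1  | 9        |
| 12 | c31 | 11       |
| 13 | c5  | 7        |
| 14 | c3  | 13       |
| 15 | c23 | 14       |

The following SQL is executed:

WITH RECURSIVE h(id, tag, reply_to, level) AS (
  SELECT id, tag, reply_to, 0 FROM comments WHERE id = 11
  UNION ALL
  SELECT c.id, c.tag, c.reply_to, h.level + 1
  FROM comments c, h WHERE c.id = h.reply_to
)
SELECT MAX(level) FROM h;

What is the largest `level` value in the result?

Base: id=11 (c1), reply_to=9, level 0.
Iteration 1: join on id=9 -> c16 (id 9, reply_to=4, level 1).
Iteration 2: join on id=4 -> c19 (id 4, reply_to=1, level 2).
Iteration 3: join on id=1 -> c24 (id 1, reply_to=NULL, level 3).
Iteration 4: reply_to is NULL; no match; recursion stops.
level values: 0, 1, 2, 3; the maximum is 3.

3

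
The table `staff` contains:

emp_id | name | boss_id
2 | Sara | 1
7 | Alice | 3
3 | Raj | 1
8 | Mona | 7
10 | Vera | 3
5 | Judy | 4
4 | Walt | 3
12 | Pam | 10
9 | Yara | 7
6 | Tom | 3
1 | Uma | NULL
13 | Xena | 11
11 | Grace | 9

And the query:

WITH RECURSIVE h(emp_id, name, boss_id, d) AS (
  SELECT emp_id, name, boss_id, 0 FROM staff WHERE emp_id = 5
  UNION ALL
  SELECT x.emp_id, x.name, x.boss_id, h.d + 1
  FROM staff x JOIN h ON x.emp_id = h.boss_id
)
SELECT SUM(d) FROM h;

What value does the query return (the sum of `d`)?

Base: emp_id=5 (Judy), boss_id=4, d 0.
Iteration 1: join on emp_id=4 -> Walt (id 4, boss_id=3, d 1).
Iteration 2: join on emp_id=3 -> Raj (id 3, boss_id=1, d 2).
Iteration 3: join on emp_id=1 -> Uma (id 1, boss_id=NULL, d 3).
Iteration 4: boss_id is NULL; no match; recursion stops.
SUM(d) = 0 + 1 + 2 + 3 = 6.

6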